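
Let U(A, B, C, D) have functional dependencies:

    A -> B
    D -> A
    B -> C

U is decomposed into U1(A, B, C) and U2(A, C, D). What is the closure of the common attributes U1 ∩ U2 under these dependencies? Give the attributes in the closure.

U1 ∩ U2 = {A, C}.
A → B applies, adding B
Closure: {A, B, C}.

A, B, C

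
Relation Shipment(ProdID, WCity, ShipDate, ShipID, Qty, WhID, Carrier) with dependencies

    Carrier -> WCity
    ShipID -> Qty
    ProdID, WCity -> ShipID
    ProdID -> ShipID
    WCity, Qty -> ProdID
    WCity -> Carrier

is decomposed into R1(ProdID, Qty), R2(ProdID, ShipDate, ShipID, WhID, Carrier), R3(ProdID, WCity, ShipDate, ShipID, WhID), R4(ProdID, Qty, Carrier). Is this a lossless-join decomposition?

No

Chase test. Columns are ProdID, WCity, ShipDate, ShipID, Qty, WhID, Carrier; row i has aⱼ where attribute j ∈ Ri, else bᵢⱼ.
Initial tableau (one row per fragment):
  row 1: a1 b12 b13 b14 a5 b16 b17
  row 2: a1 b22 a3 a4 b25 a6 a7
  row 3: a1 a2 a3 a4 b35 a6 b37
  row 4: a1 b42 b43 b44 a5 b46 a7
Rows 2 and 4 agree on Carrier; apply Carrier→WCity and equate their WCity entries.
Rows 2 and 3 agree on ShipID; apply ShipID→Qty and equate their Qty entries.
Rows 2 and 4 agree on ProdID, WCity; apply ProdID, WCity→ShipID and equate their ShipID entries.
Rows 1 and 2 agree on ProdID; apply ProdID→ShipID and equate their ShipID entries.
Rows 1 and 2 agree on ShipID; apply ShipID→Qty and equate their Qty entries.
No row becomes fully distinguished — the join is lossy.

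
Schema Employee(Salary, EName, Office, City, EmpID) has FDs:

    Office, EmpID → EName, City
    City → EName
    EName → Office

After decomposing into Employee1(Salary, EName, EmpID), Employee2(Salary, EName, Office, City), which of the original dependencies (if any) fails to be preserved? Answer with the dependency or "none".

Office, EmpID → EName, City

Check Office, EmpID → EName, City: no single fragment contains all of {EName, Office, City, EmpID}, and the restricted closure of {Office, EmpID} across the fragments never reaches {EName, City}.
City → EName is preserved.
EName → Office is preserved.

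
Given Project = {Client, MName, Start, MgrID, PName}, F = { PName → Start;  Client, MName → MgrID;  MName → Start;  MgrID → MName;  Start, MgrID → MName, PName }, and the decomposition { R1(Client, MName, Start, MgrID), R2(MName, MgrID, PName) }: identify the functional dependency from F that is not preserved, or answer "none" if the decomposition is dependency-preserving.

Check PName → Start: no single fragment contains all of {Start, PName}, and the restricted closure of {PName} across the fragments never reaches {Start}.
Client, MName → MgrID is preserved.
MName → Start is preserved.
MgrID → MName is preserved.
Start, MgrID → MName, PName is preserved.

PName → Start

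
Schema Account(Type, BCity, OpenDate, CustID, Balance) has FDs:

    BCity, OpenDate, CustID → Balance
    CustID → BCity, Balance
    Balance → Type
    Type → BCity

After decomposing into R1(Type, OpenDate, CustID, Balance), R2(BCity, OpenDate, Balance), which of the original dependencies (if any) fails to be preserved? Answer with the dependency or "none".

Type → BCity

Check Type → BCity: no single fragment contains all of {Type, BCity}, and the restricted closure of {Type} across the fragments never reaches {BCity}.
BCity, OpenDate, CustID → Balance is preserved.
CustID → BCity, Balance is preserved.
Balance → Type is preserved.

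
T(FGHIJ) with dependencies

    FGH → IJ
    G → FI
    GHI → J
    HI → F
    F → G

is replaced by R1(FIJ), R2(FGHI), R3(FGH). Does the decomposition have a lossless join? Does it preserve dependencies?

lossy and not dependency-preserving

Lossless test (chase): Rows 2 and 3 agree on FGH; apply FGH→IJ and equate their IJ entries. Rows 1 and 2 agree on F; apply F→G and equate their G entries. No row becomes fully distinguished — the join is lossy.
Dependency preservation: the restricted closure of {FGH} across the fragments never reaches {IJ}, so FGH → IJ cannot be enforced without a join — not preserved.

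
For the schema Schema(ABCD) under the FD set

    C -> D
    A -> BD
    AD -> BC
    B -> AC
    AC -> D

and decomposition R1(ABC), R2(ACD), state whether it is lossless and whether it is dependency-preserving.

Lossless test: (AC)⁺ = {ABCD}, which contains all of one fragment — lossless.
Dependency preservation: A → BD; AD → BC are not contained in any single fragment, but the restricted closure of each left-hand side across the fragments still reaches the right-hand side; the remaining FDs each lie inside some fragment. All dependencies are preserved.

lossless and dependency-preserving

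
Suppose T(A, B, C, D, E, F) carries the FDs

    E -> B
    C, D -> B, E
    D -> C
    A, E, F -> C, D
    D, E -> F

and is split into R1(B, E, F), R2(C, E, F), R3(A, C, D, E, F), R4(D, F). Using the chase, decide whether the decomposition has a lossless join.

Yes

Chase test. Columns are A, B, C, D, E, F; row i has aⱼ where attribute j ∈ Ri, else bᵢⱼ.
Initial tableau (one row per fragment):
  row 1: b11 a2 b13 b14 a5 a6
  row 2: b21 b22 a3 b24 a5 a6
  row 3: a1 b32 a3 a4 a5 a6
  row 4: b41 b42 b43 a4 b45 a6
Rows 1 and 2 agree on E; apply E→B and equate their B entries.
Rows 1 and 3 agree on E; apply E→B and equate their B entries.
Rows 3 and 4 agree on D; apply D→C and equate their C entries.
Rows 3 and 4 agree on C, D; apply C, D→B, E and equate their B, E entries.
Row 3 is now all distinguished symbols — the join is lossless.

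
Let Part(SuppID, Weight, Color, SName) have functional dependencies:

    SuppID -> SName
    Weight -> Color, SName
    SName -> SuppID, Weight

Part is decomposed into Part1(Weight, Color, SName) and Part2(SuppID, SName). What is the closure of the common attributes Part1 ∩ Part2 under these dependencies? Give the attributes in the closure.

Part1 ∩ Part2 = {SName}.
SName → SuppID, Weight applies, adding SuppID, Weight
Weight → Color, SName applies, adding Color
Closure: {SuppID, Weight, Color, SName}.

SuppID, Weight, Color, SName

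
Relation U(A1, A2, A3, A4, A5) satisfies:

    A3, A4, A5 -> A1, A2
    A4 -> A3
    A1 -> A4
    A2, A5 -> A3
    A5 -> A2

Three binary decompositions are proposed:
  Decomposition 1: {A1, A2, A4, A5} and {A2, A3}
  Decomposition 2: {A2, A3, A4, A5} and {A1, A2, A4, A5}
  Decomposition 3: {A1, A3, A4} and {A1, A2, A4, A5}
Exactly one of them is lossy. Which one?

Decomposition 1

Decomposition 1: common = {A2}, closure = {A2} → lossy.
Decomposition 2: common = {A2, A4, A5}, closure = {A1, A2, A3, A4, A5} → lossless.
Decomposition 3: common = {A1, A4}, closure = {A1, A3, A4} → lossless.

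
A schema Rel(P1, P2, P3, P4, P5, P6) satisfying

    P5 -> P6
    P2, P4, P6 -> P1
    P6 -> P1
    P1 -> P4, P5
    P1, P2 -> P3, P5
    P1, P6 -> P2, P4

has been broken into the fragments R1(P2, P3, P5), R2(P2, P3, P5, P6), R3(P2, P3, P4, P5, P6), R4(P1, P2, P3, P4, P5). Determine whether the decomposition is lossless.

Chase test. Columns are P1, P2, P3, P4, P5, P6; row i has aⱼ where attribute j ∈ Ri, else bᵢⱼ.
Initial tableau (one row per fragment):
  row 1: b11 a2 a3 b14 a5 b16
  row 2: b21 a2 a3 b24 a5 a6
  row 3: b31 a2 a3 a4 a5 a6
  row 4: a1 a2 a3 a4 a5 b46
Rows 1 and 2 agree on P5; apply P5→P6 and equate their P6 entries.
Rows 1 and 4 agree on P5; apply P5→P6 and equate their P6 entries.
Rows 3 and 4 agree on P2, P4, P6; apply P2, P4, P6→P1 and equate their P1 entries.
Rows 1 and 2 agree on P6; apply P6→P1 and equate their P1 entries.
Rows 1 and 3 agree on P6; apply P6→P1 and equate their P1 entries.
Rows 1 and 2 agree on P1; apply P1→P4, P5 and equate their P4, P5 entries.
Rows 1 and 3 agree on P1; apply P1→P4, P5 and equate their P4, P5 entries.
Row 1 is now all distinguished symbols — the join is lossless.

Yes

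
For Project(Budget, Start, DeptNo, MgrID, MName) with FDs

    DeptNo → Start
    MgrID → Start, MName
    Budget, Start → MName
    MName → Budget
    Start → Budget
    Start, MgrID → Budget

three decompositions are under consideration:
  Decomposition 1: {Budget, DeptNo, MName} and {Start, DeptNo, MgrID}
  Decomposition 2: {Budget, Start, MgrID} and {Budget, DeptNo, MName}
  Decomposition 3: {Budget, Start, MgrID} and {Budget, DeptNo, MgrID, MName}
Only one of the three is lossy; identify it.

Decomposition 1: common = {DeptNo}, closure = {Budget, Start, DeptNo, MName} → lossless.
Decomposition 2: common = {Budget}, closure = {Budget} → lossy.
Decomposition 3: common = {Budget, MgrID}, closure = {Budget, Start, MgrID, MName} → lossless.

Decomposition 2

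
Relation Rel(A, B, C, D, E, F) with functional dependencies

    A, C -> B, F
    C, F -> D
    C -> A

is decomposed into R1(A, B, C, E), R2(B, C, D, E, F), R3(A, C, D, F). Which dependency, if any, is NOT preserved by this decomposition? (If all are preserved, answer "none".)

A, C → B, F: restricted closure across fragments reaches B, F.
C, F → D lies within R2.
C → A lies within R1.
Every dependency is enforceable on the fragments, so the decomposition is dependency-preserving.

none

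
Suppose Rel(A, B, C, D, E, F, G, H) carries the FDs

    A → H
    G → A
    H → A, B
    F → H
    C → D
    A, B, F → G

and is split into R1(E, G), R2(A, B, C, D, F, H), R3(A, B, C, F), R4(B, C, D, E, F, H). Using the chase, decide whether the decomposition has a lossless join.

No

Chase test. Columns are A, B, C, D, E, F, G, H; row i has aⱼ where attribute j ∈ Ri, else bᵢⱼ.
Initial tableau (one row per fragment):
  row 1: b11 b12 b13 b14 a5 b16 a7 b18
  row 2: a1 a2 a3 a4 b25 a6 b27 a8
  row 3: a1 a2 a3 b34 b35 a6 b37 b38
  row 4: b41 a2 a3 a4 a5 a6 b47 a8
Rows 2 and 3 agree on A; apply A→H and equate their H entries.
Rows 2 and 4 agree on H; apply H→A, B and equate their A, B entries.
Rows 2 and 3 agree on C; apply C→D and equate their D entries.
Rows 2 and 3 agree on A, B, F; apply A, B, F→G and equate their G entries.
Rows 2 and 4 agree on A, B, F; apply A, B, F→G and equate their G entries.
No row becomes fully distinguished — the join is lossy.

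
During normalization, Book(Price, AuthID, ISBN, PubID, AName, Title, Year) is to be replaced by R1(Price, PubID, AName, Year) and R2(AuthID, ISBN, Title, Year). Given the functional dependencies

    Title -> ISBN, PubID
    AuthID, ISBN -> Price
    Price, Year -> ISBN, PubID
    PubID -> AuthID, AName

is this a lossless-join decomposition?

No

Common attributes: R1 ∩ R2 = {Year}.
No dependency enlarges {Year}, so (Year)⁺ = {Year}.
The closure contains neither all of R1 = {Price, PubID, AName, Year} nor all of R2 = {AuthID, ISBN, Title, Year}, so the common attributes are not a superkey of either fragment. The join is lossy.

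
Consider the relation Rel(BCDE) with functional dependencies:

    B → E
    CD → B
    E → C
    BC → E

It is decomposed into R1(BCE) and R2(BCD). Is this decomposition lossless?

Common attributes: R1 ∩ R2 = {BC}.
Closure of {BC}: B → E applies, adding E. So (BC)⁺ = {BCE}.
This closure contains every attribute of R1, so R1 ∩ R2 → R1. The join is lossless.

Yes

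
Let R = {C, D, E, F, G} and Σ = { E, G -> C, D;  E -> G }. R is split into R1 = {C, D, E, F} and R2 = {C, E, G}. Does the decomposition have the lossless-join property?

Common attributes: R1 ∩ R2 = {C, E}.
Closure of {C, E}: E → G applies, adding G; E, G → C, D applies, adding D. So (C, E)⁺ = {C, D, E, G}.
This closure contains every attribute of R2, so R1 ∩ R2 → R2. The join is lossless.

Yes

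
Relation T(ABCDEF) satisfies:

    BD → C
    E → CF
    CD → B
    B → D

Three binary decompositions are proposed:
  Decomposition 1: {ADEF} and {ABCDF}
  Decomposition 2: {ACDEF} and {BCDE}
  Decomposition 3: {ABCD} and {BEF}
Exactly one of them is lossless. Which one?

Decomposition 1: common = {ADF}, closure = {ADF} → lossy.
Decomposition 2: common = {CDE}, closure = {BCDEF} → lossless.
Decomposition 3: common = {B}, closure = {BCD} → lossy.

Decomposition 2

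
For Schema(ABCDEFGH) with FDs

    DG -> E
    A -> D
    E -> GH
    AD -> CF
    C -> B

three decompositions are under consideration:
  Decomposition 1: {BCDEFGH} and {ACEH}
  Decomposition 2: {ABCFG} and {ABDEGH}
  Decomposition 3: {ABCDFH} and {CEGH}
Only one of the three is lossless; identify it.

Decomposition 2

Decomposition 1: common = {CEH}, closure = {BCEGH} → lossy.
Decomposition 2: common = {ABG}, closure = {ABCDEFGH} → lossless.
Decomposition 3: common = {CH}, closure = {BCH} → lossy.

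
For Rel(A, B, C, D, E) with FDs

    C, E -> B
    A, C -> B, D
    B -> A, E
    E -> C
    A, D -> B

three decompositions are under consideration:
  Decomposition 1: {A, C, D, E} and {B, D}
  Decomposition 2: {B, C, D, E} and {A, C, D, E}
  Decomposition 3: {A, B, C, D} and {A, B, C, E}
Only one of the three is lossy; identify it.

Decomposition 1

Decomposition 1: common = {D}, closure = {D} → lossy.
Decomposition 2: common = {C, D, E}, closure = {A, B, C, D, E} → lossless.
Decomposition 3: common = {A, B, C}, closure = {A, B, C, D, E} → lossless.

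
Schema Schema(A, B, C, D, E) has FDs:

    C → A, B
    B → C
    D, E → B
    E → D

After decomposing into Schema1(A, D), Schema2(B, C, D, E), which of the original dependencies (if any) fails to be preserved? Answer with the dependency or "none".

C → A, B

Check C → A, B: no single fragment contains all of {A, B, C}, and the restricted closure of {C} across the fragments never reaches {A, B}.
B → C is preserved.
D, E → B is preserved.
E → D is preserved.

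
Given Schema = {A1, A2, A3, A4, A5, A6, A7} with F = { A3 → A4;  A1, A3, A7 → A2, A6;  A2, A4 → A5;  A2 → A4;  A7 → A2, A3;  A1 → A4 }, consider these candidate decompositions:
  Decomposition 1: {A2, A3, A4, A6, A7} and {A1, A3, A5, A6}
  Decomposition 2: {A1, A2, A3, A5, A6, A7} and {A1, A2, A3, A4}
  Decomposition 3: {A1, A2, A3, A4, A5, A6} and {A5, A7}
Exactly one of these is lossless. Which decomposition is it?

Decomposition 1: common = {A3, A6}, closure = {A3, A4, A6} → lossy.
Decomposition 2: common = {A1, A2, A3}, closure = {A1, A2, A3, A4, A5} → lossless.
Decomposition 3: common = {A5}, closure = {A5} → lossy.

Decomposition 2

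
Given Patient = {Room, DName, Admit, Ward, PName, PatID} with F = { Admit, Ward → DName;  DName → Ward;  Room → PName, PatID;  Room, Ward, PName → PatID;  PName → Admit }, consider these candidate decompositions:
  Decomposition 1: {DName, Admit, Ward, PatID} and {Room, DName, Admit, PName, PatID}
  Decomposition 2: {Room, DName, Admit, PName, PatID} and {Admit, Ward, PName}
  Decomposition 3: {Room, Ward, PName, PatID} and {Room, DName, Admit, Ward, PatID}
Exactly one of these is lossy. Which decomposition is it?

Decomposition 1: common = {DName, Admit, PatID}, closure = {DName, Admit, Ward, PatID} → lossless.
Decomposition 2: common = {Admit, PName}, closure = {Admit, PName} → lossy.
Decomposition 3: common = {Room, Ward, PatID}, closure = {Room, DName, Admit, Ward, PName, PatID} → lossless.

Decomposition 2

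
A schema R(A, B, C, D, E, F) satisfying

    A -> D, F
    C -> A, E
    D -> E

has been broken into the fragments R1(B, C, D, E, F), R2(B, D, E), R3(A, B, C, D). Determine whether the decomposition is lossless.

Chase test. Columns are A, B, C, D, E, F; row i has aⱼ where attribute j ∈ Ri, else bᵢⱼ.
Initial tableau (one row per fragment):
  row 1: b11 a2 a3 a4 a5 a6
  row 2: b21 a2 b23 a4 a5 b26
  row 3: a1 a2 a3 a4 b35 b36
Rows 1 and 3 agree on C; apply C→A, E and equate their A, E entries.
Rows 1 and 3 agree on A; apply A→D, F and equate their D, F entries.
Row 1 is now all distinguished symbols — the join is lossless.

Yes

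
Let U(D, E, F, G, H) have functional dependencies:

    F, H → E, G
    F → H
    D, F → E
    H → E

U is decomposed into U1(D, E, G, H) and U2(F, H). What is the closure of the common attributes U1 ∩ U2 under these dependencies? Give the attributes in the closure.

U1 ∩ U2 = {H}.
H → E applies, adding E
Closure: {E, H}.

E, H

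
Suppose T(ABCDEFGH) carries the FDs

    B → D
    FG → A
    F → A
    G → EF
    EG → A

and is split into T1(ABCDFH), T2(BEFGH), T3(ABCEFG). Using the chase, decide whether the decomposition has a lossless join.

Chase test. Columns are ABCDEFGH; row i has aⱼ where attribute j ∈ Ti, else bᵢⱼ.
Initial tableau (one row per fragment):
  row 1: a1 a2 a3 a4 b15 a6 b17 a8
  row 2: b21 a2 b23 b24 a5 a6 a7 a8
  row 3: a1 a2 a3 b34 a5 a6 a7 b38
Rows 1 and 2 agree on B; apply B→D and equate their D entries.
Rows 1 and 3 agree on B; apply B→D and equate their D entries.
Rows 2 and 3 agree on FG; apply FG→A and equate their A entries.
No row becomes fully distinguished — the join is lossy.

No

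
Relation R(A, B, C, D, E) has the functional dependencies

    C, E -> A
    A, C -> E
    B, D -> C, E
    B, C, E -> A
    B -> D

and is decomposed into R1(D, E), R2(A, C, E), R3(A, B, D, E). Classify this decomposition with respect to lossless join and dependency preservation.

Lossless test (chase): applying each FD to every pair of rows produces no changes in the tableau, so no row becomes fully distinguished — the join is lossy.
Dependency preservation: the restricted closure of {B, D} across the fragments never reaches {C, E}, so B, D → C, E cannot be enforced without a join — not preserved.

lossy and not dependency-preserving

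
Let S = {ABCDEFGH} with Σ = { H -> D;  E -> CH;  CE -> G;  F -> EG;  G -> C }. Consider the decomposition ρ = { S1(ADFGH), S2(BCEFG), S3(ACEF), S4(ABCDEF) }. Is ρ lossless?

Yes

Chase test. Columns are ABCDEFGH; row i has aⱼ where attribute j ∈ Si, else bᵢⱼ.
Initial tableau (one row per fragment):
  row 1: a1 b12 b13 a4 b15 a6 a7 a8
  row 2: b21 a2 a3 b24 a5 a6 a7 b28
  row 3: a1 b32 a3 b34 a5 a6 b37 b38
  row 4: a1 a2 a3 a4 a5 a6 b47 b48
Rows 2 and 3 agree on E; apply E→CH and equate their CH entries.
Rows 2 and 4 agree on E; apply E→CH and equate their CH entries.
Rows 2 and 3 agree on CE; apply CE→G and equate their G entries.
Rows 2 and 4 agree on CE; apply CE→G and equate their G entries.
Rows 1 and 2 agree on F; apply F→EG and equate their EG entries.
Rows 1 and 2 agree on G; apply G→C and equate their C entries.
Rows 2 and 3 agree on H; apply H→D and equate their D entries.
Rows 2 and 4 agree on H; apply H→D and equate their D entries.
Rows 1 and 2 agree on E; apply E→CH and equate their CH entries.
Row 4 is now all distinguished symbols — the join is lossless.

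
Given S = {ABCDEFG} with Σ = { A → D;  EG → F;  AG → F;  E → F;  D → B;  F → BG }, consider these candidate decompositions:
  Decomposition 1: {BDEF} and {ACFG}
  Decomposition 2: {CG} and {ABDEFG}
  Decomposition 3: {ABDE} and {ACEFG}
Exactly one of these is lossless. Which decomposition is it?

Decomposition 3

Decomposition 1: common = {F}, closure = {BFG} → lossy.
Decomposition 2: common = {G}, closure = {G} → lossy.
Decomposition 3: common = {AE}, closure = {ABDEFG} → lossless.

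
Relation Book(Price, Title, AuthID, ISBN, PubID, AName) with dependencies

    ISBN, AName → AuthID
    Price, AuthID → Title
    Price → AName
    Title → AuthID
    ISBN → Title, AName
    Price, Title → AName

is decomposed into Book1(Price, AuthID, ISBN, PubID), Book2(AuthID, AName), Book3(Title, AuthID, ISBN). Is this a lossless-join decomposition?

No

Chase test. Columns are Price, Title, AuthID, ISBN, PubID, AName; row i has aⱼ where attribute j ∈ Booki, else bᵢⱼ.
Initial tableau (one row per fragment):
  row 1: a1 b12 a3 a4 a5 b16
  row 2: b21 b22 a3 b24 b25 a6
  row 3: b31 a2 a3 a4 b35 b36
Rows 1 and 3 agree on ISBN; apply ISBN→Title, AName and equate their Title, AName entries.
No row becomes fully distinguished — the join is lossy.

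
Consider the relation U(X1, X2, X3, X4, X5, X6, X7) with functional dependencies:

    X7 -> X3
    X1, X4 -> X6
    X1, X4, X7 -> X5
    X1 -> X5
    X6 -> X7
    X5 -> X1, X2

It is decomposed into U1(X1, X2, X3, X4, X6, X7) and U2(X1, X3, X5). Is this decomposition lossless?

Yes

Common attributes: U1 ∩ U2 = {X1, X3}.
Closure of {X1, X3}: X1 → X5 applies, adding X5; X5 → X1, X2 applies, adding X2. So (X1, X3)⁺ = {X1, X2, X3, X5}.
This closure contains every attribute of U2, so U1 ∩ U2 → U2. The join is lossless.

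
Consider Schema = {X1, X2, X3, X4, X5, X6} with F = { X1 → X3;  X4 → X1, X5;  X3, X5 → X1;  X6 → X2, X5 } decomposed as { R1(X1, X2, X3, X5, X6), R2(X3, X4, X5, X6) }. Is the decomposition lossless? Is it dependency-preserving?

Lossless test: (X3, X5, X6)⁺ = {X1, X2, X3, X5, X6}, which contains all of one fragment — lossless.
Dependency preservation: X4 → X1, X5 is not contained in any single fragment, but the restricted closure of its left-hand side across the fragments still reaches the right-hand side; the remaining FDs each lie inside some fragment. All dependencies are preserved.

lossless and dependency-preserving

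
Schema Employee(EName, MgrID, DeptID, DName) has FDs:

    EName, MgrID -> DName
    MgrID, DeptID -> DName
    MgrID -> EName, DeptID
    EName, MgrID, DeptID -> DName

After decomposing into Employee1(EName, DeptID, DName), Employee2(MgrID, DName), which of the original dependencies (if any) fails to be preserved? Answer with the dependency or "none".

Check MgrID → EName, DeptID: no single fragment contains all of {EName, MgrID, DeptID}, and the restricted closure of {MgrID} across the fragments never reaches {EName, DeptID}.
EName, MgrID → DName is preserved.
MgrID, DeptID → DName is preserved.
EName, MgrID, DeptID → DName is preserved.

MgrID -> EName, DeptID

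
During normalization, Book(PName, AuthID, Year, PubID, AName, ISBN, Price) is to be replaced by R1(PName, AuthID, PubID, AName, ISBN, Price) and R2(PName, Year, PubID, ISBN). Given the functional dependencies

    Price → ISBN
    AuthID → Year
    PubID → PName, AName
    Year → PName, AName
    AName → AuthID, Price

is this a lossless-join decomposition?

Yes

Common attributes: R1 ∩ R2 = {PName, PubID, ISBN}.
Closure of {PName, PubID, ISBN}: PubID → PName, AName applies, adding AName; AName → AuthID, Price applies, adding AuthID, Price; AuthID → Year applies, adding Year. So (PName, PubID, ISBN)⁺ = {PName, AuthID, Year, PubID, AName, ISBN, Price}.
This closure contains every attribute of R1, so R1 ∩ R2 → R1. The join is lossless.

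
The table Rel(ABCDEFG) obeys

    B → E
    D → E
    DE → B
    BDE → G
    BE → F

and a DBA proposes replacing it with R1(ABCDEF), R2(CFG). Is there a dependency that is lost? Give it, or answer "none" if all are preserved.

Check BDE → G: no single fragment contains all of {BDEG}, and the restricted closure of {BDE} across the fragments never reaches {G}.
B → E is preserved.
D → E is preserved.
DE → B is preserved.
BE → F is preserved.

BDE → G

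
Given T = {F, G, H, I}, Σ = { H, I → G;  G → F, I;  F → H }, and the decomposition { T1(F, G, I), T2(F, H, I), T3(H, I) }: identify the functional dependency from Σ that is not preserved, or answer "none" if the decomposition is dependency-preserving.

none

H, I → G: restricted closure across fragments reaches G.
G → F, I lies within T1.
F → H lies within T2.
Every dependency is enforceable on the fragments, so the decomposition is dependency-preserving.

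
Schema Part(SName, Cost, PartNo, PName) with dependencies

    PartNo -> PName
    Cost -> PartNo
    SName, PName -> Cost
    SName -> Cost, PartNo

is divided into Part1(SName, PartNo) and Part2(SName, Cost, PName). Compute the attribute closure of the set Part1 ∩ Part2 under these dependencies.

Part1 ∩ Part2 = {SName}.
SName → Cost, PartNo applies, adding Cost, PartNo
PartNo → PName applies, adding PName
Closure: {SName, Cost, PartNo, PName}.

SName, Cost, PartNo, PName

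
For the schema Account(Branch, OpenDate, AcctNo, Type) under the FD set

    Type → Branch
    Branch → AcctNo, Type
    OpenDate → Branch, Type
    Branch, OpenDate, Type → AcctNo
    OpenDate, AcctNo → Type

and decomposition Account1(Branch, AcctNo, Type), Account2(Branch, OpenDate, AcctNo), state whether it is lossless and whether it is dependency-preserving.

Lossless test: (Branch, AcctNo)⁺ = {Branch, AcctNo, Type}, which contains all of one fragment — lossless.
Dependency preservation: OpenDate → Branch, Type; Branch, OpenDate, Type → AcctNo; OpenDate, AcctNo → Type are not contained in any single fragment, but the restricted closure of each left-hand side across the fragments still reaches the right-hand side; the remaining FDs each lie inside some fragment. All dependencies are preserved.

lossless and dependency-preserving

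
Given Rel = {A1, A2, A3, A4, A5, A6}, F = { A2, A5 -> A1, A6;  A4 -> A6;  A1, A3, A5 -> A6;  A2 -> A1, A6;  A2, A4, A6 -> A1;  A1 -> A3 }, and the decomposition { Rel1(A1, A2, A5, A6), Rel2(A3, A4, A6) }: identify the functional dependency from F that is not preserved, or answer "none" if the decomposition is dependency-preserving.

A1 -> A3

Check A1 → A3: no single fragment contains all of {A1, A3}, and the restricted closure of {A1} across the fragments never reaches {A3}.
A2, A5 → A1, A6 is preserved.
A4 → A6 is preserved.
A1, A3, A5 → A6 is preserved.
A2 → A1, A6 is preserved.
A2, A4, A6 → A1 is preserved.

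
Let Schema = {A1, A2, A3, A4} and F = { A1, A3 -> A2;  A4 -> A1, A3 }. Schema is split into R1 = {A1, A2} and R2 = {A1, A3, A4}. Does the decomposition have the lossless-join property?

No

Common attributes: R1 ∩ R2 = {A1}.
No dependency enlarges {A1}, so (A1)⁺ = {A1}.
The closure contains neither all of R1 = {A1, A2} nor all of R2 = {A1, A3, A4}, so the common attributes are not a superkey of either fragment. The join is lossy.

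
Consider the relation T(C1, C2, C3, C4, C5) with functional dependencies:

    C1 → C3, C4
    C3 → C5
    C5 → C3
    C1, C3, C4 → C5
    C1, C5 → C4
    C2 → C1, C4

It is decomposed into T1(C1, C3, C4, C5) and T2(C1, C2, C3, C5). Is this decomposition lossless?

Common attributes: T1 ∩ T2 = {C1, C3, C5}.
Closure of {C1, C3, C5}: C1 → C3, C4 applies, adding C4. So (C1, C3, C5)⁺ = {C1, C3, C4, C5}.
This closure contains every attribute of T1, so T1 ∩ T2 → T1. The join is lossless.

Yes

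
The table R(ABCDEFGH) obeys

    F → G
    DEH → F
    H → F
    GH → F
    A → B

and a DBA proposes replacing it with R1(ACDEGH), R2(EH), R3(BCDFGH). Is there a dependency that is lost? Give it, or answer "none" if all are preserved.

A → B

Check A → B: no single fragment contains all of {AB}, and the restricted closure of {A} across the fragments never reaches {B}.
F → G is preserved.
DEH → F is preserved.
H → F is preserved.
GH → F is preserved.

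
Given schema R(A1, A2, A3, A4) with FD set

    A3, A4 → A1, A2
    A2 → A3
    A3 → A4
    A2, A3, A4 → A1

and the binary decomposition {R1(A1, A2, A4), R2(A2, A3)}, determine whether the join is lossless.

Yes

Common attributes: R1 ∩ R2 = {A2}.
Closure of {A2}: A2 → A3 applies, adding A3; A3 → A4 applies, adding A4; A2, A3, A4 → A1 applies, adding A1. So (A2)⁺ = {A1, A2, A3, A4}.
This closure contains every attribute of R1, so R1 ∩ R2 → R1. The join is lossless.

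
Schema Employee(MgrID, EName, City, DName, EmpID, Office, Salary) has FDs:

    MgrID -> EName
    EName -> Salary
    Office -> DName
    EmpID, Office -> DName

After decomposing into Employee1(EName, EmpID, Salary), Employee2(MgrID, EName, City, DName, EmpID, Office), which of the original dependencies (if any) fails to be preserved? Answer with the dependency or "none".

none

MgrID → EName lies within Employee2.
EName → Salary lies within Employee1.
Office → DName lies within Employee2.
EmpID, Office → DName lies within Employee2.
Every dependency is enforceable on the fragments, so the decomposition is dependency-preserving.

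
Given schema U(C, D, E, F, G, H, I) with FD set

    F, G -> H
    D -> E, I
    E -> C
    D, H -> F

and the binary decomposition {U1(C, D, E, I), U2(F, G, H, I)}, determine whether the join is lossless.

No

Common attributes: U1 ∩ U2 = {I}.
No dependency enlarges {I}, so (I)⁺ = {I}.
The closure contains neither all of U1 = {C, D, E, I} nor all of U2 = {F, G, H, I}, so the common attributes are not a superkey of either fragment. The join is lossy.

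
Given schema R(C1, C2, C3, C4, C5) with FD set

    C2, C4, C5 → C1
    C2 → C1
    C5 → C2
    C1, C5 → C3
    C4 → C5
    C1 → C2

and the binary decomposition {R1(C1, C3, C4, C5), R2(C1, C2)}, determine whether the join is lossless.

Yes

Common attributes: R1 ∩ R2 = {C1}.
Closure of {C1}: C1 → C2 applies, adding C2. So (C1)⁺ = {C1, C2}.
This closure contains every attribute of R2, so R1 ∩ R2 → R2. The join is lossless.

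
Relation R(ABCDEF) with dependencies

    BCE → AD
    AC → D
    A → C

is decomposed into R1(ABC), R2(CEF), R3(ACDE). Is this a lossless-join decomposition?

No

Chase test. Columns are ABCDEF; row i has aⱼ where attribute j ∈ Ri, else bᵢⱼ.
Initial tableau (one row per fragment):
  row 1: a1 a2 a3 b14 b15 b16
  row 2: b21 b22 a3 b24 a5 a6
  row 3: a1 b32 a3 a4 a5 b36
Rows 1 and 3 agree on AC; apply AC→D and equate their D entries.
No row becomes fully distinguished — the join is lossy.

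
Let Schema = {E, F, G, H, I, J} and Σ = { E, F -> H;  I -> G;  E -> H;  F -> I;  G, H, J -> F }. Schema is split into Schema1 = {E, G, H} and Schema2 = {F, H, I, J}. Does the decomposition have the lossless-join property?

No

Common attributes: Schema1 ∩ Schema2 = {H}.
No dependency enlarges {H}, so (H)⁺ = {H}.
The closure contains neither all of Schema1 = {E, G, H} nor all of Schema2 = {F, H, I, J}, so the common attributes are not a superkey of either fragment. The join is lossy.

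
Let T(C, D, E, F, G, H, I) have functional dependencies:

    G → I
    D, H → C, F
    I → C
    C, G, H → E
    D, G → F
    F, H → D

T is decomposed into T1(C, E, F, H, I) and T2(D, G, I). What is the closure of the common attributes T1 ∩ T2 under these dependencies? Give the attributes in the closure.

T1 ∩ T2 = {I}.
I → C applies, adding C
Closure: {C, I}.

C, I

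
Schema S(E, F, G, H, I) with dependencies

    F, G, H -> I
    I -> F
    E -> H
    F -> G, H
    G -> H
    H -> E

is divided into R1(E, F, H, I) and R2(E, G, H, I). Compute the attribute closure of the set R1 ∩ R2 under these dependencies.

E, F, G, H, I

R1 ∩ R2 = {E, H, I}.
I → F applies, adding F
F → G, H applies, adding G
Closure: {E, F, G, H, I}.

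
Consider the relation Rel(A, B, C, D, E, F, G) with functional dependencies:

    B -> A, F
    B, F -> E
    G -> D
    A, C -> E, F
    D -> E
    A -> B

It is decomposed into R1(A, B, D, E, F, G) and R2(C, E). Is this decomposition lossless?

No

Common attributes: R1 ∩ R2 = {E}.
No dependency enlarges {E}, so (E)⁺ = {E}.
The closure contains neither all of R1 = {A, B, D, E, F, G} nor all of R2 = {C, E}, so the common attributes are not a superkey of either fragment. The join is lossy.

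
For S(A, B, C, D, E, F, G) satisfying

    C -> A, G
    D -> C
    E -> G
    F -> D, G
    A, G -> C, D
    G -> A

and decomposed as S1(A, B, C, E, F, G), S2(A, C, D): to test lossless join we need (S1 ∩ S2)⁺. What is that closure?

A, C, D, G

S1 ∩ S2 = {A, C}.
C → A, G applies, adding G
A, G → C, D applies, adding D
Closure: {A, C, D, G}.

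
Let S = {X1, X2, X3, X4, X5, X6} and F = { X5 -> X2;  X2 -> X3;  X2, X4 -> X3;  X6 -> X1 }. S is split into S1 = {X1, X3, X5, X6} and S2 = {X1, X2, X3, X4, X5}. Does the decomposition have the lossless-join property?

No

Common attributes: S1 ∩ S2 = {X1, X3, X5}.
Closure of {X1, X3, X5}: X5 → X2 applies, adding X2. So (X1, X3, X5)⁺ = {X1, X2, X3, X5}.
The closure contains neither all of S1 = {X1, X3, X5, X6} nor all of S2 = {X1, X2, X3, X4, X5}, so the common attributes are not a superkey of either fragment. The join is lossy.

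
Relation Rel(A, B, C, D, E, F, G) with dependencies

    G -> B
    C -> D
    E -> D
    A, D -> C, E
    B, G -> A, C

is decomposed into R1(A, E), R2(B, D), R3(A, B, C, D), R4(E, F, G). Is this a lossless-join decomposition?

Chase test. Columns are A, B, C, D, E, F, G; row i has aⱼ where attribute j ∈ Ri, else bᵢⱼ.
Initial tableau (one row per fragment):
  row 1: a1 b12 b13 b14 a5 b16 b17
  row 2: b21 a2 b23 a4 b25 b26 b27
  row 3: a1 a2 a3 a4 b35 b36 b37
  row 4: b41 b42 b43 b44 a5 a6 a7
Rows 1 and 4 agree on E; apply E→D and equate their D entries.
No row becomes fully distinguished — the join is lossy.

No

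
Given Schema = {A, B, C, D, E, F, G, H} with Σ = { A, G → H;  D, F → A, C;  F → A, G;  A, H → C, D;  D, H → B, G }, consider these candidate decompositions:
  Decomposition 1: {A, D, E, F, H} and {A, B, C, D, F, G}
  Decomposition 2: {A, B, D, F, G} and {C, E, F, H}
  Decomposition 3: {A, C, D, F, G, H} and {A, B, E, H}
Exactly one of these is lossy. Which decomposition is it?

Decomposition 3

Decomposition 1: common = {A, D, F}, closure = {A, B, C, D, F, G, H} → lossless.
Decomposition 2: common = {F}, closure = {A, B, C, D, F, G, H} → lossless.
Decomposition 3: common = {A, H}, closure = {A, B, C, D, G, H} → lossy.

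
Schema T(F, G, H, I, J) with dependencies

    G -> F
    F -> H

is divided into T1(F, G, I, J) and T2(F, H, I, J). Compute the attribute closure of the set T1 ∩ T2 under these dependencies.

F, H, I, J

T1 ∩ T2 = {F, I, J}.
F → H applies, adding H
Closure: {F, H, I, J}.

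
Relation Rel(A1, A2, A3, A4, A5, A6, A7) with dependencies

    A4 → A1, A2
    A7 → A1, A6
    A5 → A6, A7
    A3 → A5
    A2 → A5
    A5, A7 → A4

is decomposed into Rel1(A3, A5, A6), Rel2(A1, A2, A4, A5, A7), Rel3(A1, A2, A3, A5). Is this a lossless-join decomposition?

Chase test. Columns are A1, A2, A3, A4, A5, A6, A7; row i has aⱼ where attribute j ∈ Reli, else bᵢⱼ.
Initial tableau (one row per fragment):
  row 1: b11 b12 a3 b14 a5 a6 b17
  row 2: a1 a2 b23 a4 a5 b26 a7
  row 3: a1 a2 a3 b34 a5 b36 b37
Rows 1 and 2 agree on A5; apply A5→A6, A7 and equate their A6, A7 entries.
Rows 1 and 3 agree on A5; apply A5→A6, A7 and equate their A6, A7 entries.
Rows 1 and 2 agree on A5, A7; apply A5, A7→A4 and equate their A4 entries.
Rows 1 and 3 agree on A5, A7; apply A5, A7→A4 and equate their A4 entries.
Rows 1 and 2 agree on A4; apply A4→A1, A2 and equate their A1, A2 entries.
Row 1 is now all distinguished symbols — the join is lossless.

Yes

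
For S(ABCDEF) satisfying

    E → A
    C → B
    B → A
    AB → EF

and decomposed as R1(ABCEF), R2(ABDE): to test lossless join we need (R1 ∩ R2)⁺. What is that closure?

R1 ∩ R2 = {ABE}.
AB → EF applies, adding F
Closure: {ABEF}.

ABEF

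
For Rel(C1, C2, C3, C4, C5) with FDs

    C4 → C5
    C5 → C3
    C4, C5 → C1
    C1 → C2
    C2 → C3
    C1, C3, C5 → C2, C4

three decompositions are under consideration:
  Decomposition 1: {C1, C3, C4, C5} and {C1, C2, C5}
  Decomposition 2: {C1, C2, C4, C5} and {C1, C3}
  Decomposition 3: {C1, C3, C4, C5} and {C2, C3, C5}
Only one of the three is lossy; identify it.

Decomposition 1: common = {C1, C5}, closure = {C1, C2, C3, C4, C5} → lossless.
Decomposition 2: common = {C1}, closure = {C1, C2, C3} → lossless.
Decomposition 3: common = {C3, C5}, closure = {C3, C5} → lossy.

Decomposition 3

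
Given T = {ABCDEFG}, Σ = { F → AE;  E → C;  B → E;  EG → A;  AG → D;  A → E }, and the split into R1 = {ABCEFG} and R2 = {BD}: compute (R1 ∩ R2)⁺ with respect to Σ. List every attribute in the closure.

BCE

R1 ∩ R2 = {B}.
B → E applies, adding E
E → C applies, adding C
Closure: {BCE}.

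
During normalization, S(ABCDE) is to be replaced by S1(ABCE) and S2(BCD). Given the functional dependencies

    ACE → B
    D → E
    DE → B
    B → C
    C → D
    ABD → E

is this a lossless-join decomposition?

Yes

Common attributes: S1 ∩ S2 = {BC}.
Closure of {BC}: C → D applies, adding D; D → E applies, adding E. So (BC)⁺ = {BCDE}.
This closure contains every attribute of S2, so S1 ∩ S2 → S2. The join is lossless.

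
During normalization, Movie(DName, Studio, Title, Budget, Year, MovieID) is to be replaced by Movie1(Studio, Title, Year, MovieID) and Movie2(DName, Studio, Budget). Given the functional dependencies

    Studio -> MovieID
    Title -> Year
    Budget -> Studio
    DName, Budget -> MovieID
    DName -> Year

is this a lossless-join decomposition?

Common attributes: Movie1 ∩ Movie2 = {Studio}.
Closure of {Studio}: Studio → MovieID applies, adding MovieID. So (Studio)⁺ = {Studio, MovieID}.
The closure contains neither all of Movie1 = {Studio, Title, Year, MovieID} nor all of Movie2 = {DName, Studio, Budget}, so the common attributes are not a superkey of either fragment. The join is lossy.

No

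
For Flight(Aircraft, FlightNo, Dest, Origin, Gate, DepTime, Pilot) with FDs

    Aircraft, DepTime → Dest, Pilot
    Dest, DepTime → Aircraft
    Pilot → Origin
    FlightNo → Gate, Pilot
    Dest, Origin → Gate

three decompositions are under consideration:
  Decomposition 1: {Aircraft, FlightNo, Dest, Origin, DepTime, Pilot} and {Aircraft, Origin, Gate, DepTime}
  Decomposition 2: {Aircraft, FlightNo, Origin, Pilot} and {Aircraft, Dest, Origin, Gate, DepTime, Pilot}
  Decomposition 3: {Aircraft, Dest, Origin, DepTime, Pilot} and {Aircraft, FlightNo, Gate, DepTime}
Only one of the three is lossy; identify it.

Decomposition 1: common = {Aircraft, Origin, DepTime}, closure = {Aircraft, Dest, Origin, Gate, DepTime, Pilot} → lossless.
Decomposition 2: common = {Aircraft, Origin, Pilot}, closure = {Aircraft, Origin, Pilot} → lossy.
Decomposition 3: common = {Aircraft, DepTime}, closure = {Aircraft, Dest, Origin, Gate, DepTime, Pilot} → lossless.

Decomposition 2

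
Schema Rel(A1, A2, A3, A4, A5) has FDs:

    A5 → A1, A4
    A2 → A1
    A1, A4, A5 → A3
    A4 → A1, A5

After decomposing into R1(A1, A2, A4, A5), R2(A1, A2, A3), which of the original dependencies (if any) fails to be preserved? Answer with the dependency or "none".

A1, A4, A5 → A3

Check A1, A4, A5 → A3: no single fragment contains all of {A1, A3, A4, A5}, and the restricted closure of {A1, A4, A5} across the fragments never reaches {A3}.
A5 → A1, A4 is preserved.
A2 → A1 is preserved.
A4 → A1, A5 is preserved.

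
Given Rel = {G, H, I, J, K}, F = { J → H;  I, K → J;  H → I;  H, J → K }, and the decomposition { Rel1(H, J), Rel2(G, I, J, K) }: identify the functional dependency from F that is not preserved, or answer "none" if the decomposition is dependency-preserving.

H → I

Check H → I: no single fragment contains all of {H, I}, and the restricted closure of {H} across the fragments never reaches {I}.
J → H is preserved.
I, K → J is preserved.
H, J → K is preserved.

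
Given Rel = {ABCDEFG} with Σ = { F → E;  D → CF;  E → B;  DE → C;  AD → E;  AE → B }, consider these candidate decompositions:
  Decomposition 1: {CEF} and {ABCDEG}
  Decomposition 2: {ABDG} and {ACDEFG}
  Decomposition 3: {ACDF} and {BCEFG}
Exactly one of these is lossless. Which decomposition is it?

Decomposition 2

Decomposition 1: common = {CE}, closure = {BCE} → lossy.
Decomposition 2: common = {ADG}, closure = {ABCDEFG} → lossless.
Decomposition 3: common = {CF}, closure = {BCEF} → lossy.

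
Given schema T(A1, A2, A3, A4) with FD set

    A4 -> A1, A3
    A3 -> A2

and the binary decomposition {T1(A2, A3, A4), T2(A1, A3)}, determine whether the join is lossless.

Common attributes: T1 ∩ T2 = {A3}.
Closure of {A3}: A3 → A2 applies, adding A2. So (A3)⁺ = {A2, A3}.
The closure contains neither all of T1 = {A2, A3, A4} nor all of T2 = {A1, A3}, so the common attributes are not a superkey of either fragment. The join is lossy.

No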